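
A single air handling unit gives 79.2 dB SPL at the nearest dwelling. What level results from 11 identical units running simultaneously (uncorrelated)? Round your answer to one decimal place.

89.6 dB SPL

L_total = L₁ + 10·log₁₀ N for N identical incoherent sources.
L_total = 79.2 + 10·log₁₀(11) = 79.2 + 10.414 = 89.61 dB SPL.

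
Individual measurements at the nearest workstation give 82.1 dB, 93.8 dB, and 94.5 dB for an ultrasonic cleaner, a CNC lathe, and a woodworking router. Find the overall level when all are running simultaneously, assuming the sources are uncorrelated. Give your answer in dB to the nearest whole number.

97 dB

For uncorrelated sources the intensities add, so convert each level to linear form, sum, and take 10·log₁₀ of the total.
Σ 10^(L/10) = 10^(82.1/10) + 10^(93.8/10) + 10^(94.5/10) = 5.379e+09.
L_total = 10·log₁₀(5.379e+09) = 97.31 dB.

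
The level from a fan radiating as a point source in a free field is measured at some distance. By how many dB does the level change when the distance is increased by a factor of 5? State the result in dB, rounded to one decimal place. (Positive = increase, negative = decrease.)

Point-source spreading: ΔL = −20·log₁₀(r₂/r₁).
ΔL = −20·log₁₀(5) = -13.98 dB.

-14.0 dB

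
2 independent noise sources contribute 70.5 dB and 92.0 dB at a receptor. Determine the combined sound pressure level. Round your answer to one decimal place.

92.0 dB

For uncorrelated sources the intensities add, so convert each level to linear form, sum, and take 10·log₁₀ of the total.
Σ 10^(L/10) = 10^(70.5/10) + 10^(92.0/10) = 1.596e+09.
L_total = 10·log₁₀(1.596e+09) = 92.03 dB.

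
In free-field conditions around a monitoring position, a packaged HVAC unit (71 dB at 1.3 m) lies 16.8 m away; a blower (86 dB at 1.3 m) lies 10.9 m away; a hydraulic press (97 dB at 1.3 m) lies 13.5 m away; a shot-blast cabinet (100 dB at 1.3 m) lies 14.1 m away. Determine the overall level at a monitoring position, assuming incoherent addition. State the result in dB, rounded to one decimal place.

Propagate each source to the receiver with L = L_ref − 20·log₁₀(r/r_ref), then add intensities.
packaged HVAC unit: 71 − 20·log₁₀(16.8/1.3) = 71 − 22.23 = 48.77 dB.
blower: 86 − 20·log₁₀(10.9/1.3) = 86 − 18.47 = 67.53 dB.
hydraulic press: 97 − 20·log₁₀(13.5/1.3) = 97 − 20.33 = 76.67 dB.
shot-blast cabinet: 100 − 20·log₁₀(14.1/1.3) = 100 − 20.71 = 79.29 dB.
Σ 10^(L/10) = 1.372e+08 → L_total = 10·log₁₀(1.372e+08) = 81.37 dB.

81.4 dB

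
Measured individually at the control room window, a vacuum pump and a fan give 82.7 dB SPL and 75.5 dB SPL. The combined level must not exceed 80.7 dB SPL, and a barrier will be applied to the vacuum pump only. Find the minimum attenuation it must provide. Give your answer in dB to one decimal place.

3.6 dB

Everything except the vacuum pump sums to 10^(75.5/10) = 3.548e+07 in linear terms, 75.50 dB SPL.
The limit corresponds to 10^(80.7/10) = 1.175e+08; subtracting the fixed part leaves 8.201e+07 for the vacuum pump, i.e. 79.14 dB SPL.
Required insertion loss = 82.7 − 79.14 = 3.56 dB.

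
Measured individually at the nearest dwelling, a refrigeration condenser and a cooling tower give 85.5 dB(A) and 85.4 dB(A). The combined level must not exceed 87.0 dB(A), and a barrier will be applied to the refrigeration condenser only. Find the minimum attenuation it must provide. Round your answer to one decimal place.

3.6 dB

The untreated sources together contribute 10^(85.4/10) = 3.467e+08, i.e. 85.40 dB(A).
To meet 87.0 dB(A) overall, the treated refrigeration condenser may contribute at most 10^(87.0/10) − 3.467e+08 = 1.545e+08, i.e. 81.89 dB(A).
Required insertion loss = 85.5 − 81.89 = 3.61 dB.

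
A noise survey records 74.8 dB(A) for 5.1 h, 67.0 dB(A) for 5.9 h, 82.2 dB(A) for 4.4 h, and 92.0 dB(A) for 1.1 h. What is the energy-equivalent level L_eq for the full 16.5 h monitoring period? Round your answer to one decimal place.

82.1 dB(A)

The energy average is taken in the linear domain: L_eq = 10·log₁₀[(Σ tᵢ·10^(Lᵢ/10))/T], T = 16.5 h.
Σ tᵢ·10^(Lᵢ/10) = 5.1·10^(74.8/10) + 5.9·10^(67.0/10) + 4.4·10^(82.2/10) + 1.1·10^(92.0/10) = 2.657e+09.
L_eq = 10·log₁₀(2.657e+09/16.5) = 82.07 dB(A).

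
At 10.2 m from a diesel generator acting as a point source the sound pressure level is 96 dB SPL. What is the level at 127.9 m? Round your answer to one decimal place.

74.0 dB SPL

Point-source attenuation: ΔL = 20·log₁₀(r₂/r₁) = 20·log₁₀(127.9/10.2) = 21.965 dB.
L₂ = 96 − 20·log₁₀(127.9/10.2) = 96 − 21.965 = 74.03 dB SPL.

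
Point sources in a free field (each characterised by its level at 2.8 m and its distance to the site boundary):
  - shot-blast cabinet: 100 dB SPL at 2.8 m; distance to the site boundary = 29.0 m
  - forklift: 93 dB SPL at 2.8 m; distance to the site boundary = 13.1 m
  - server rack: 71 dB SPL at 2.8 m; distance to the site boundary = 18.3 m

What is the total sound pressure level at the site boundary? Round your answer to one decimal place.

82.7 dB SPL

Apply inverse-square spreading to bring every level to the receiver, then sum 10^(L/10).
shot-blast cabinet: 100 − 20·log₁₀(29.0/2.8) = 100 − 20.30 = 79.70 dB SPL.
forklift: 93 − 20·log₁₀(13.1/2.8) = 93 − 13.40 = 79.60 dB SPL.
server rack: 71 − 20·log₁₀(18.3/2.8) = 71 − 16.31 = 54.69 dB SPL.
Σ 10^(L/10) = 1.847e+08 → L_total = 10·log₁₀(1.847e+08) = 82.66 dB SPL.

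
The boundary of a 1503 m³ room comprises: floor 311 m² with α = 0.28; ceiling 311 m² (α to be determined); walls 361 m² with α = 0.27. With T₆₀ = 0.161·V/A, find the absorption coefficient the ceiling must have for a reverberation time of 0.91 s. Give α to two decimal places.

0.26

From T₆₀ = 0.161·V/A, the target T₆₀ = 0.91 s needs A = 0.161·1503/0.91 = 265.92 m².
Absorption from the other surfaces = 311·0.28 + 361·0.27 = 184.55 m², so the ceiling must supply 81.37 m² over 311 m².
α = 81.37/311 = 0.262.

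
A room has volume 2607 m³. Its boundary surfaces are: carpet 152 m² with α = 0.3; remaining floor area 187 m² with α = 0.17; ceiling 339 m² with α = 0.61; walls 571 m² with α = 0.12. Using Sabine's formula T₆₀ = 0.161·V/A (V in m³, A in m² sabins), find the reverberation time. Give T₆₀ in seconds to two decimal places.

1.19 s

Total absorption A = 152·0.3 + 187·0.17 + 339·0.61 + 571·0.12 = 352.70 m² sabins.
T₆₀ = 0.161 × 2607 / 352.70 = 1.190 s.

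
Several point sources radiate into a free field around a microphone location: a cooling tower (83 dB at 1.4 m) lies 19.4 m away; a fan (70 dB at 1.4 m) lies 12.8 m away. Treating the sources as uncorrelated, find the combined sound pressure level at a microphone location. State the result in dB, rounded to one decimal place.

First find each source's level at the receiver (point-source: −20·log₁₀(r/r_ref)), then combine on an intensity basis.
cooling tower: 83 − 20·log₁₀(19.4/1.4) = 83 − 22.83 = 60.17 dB.
fan: 70 − 20·log₁₀(12.8/1.4) = 70 − 19.22 = 50.78 dB.
Σ 10^(L/10) = 1.159e+06 → L_total = 10·log₁₀(1.159e+06) = 60.64 dB.

60.6 dB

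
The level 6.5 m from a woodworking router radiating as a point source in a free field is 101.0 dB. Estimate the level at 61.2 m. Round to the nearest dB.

82 dB

Point-source attenuation: ΔL = 20·log₁₀(r₂/r₁) = 20·log₁₀(61.2/6.5) = 19.477 dB.
L₂ = 101.0 − 20·log₁₀(61.2/6.5) = 101.0 − 19.477 = 81.52 dB.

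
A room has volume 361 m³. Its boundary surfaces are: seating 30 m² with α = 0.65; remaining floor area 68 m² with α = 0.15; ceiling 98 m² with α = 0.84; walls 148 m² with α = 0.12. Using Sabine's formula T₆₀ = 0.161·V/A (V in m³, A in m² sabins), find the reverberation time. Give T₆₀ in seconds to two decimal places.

Summing Sᵢαᵢ: 30·0.65 + 68·0.15 + 98·0.84 + 148·0.12 = 129.78 m².
T₆₀ = 0.161·V/A = 0.161·361/129.78 = 0.448 s.

0.45 s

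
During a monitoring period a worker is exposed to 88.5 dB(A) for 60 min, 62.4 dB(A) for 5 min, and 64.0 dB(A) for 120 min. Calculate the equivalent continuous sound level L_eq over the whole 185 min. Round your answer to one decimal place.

Weight each interval's intensity by its duration and average over T = 185 min:
Σ tᵢ·10^(Lᵢ/10) = 60·10^(88.5/10) + 5·10^(62.4/10) + 120·10^(64.0/10) = 4.279e+10.
L_eq = 10·log₁₀(4.279e+10/185) = 83.64 dB(A).

83.6 dB(A)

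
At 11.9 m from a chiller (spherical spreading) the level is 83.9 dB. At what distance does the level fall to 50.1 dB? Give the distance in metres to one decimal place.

582.8 m

Point-source spreading drops the level by 20·log₁₀(r₂/r₁); inverting, r₂/r₁ = 10^(ΔL/20).
r₂ = 11.9·10^((83.9−50.1)/20) = 11.9·10^(33.8/20) = 582.84 m.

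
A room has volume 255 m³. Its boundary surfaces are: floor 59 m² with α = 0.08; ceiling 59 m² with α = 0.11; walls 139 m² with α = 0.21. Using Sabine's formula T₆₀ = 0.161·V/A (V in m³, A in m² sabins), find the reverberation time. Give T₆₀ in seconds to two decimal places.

1.02 s

A = Σ Sᵢαᵢ = 59·0.08 + 59·0.11 + 139·0.21 = 40.40 m².
T₆₀ = 0.161·V/A = 0.161·255/40.40 = 1.016 s.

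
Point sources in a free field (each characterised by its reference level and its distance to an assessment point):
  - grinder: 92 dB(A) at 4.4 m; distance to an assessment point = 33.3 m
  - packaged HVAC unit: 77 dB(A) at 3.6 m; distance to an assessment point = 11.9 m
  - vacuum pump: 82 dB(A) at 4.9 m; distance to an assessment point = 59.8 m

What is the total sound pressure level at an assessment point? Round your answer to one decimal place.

75.2 dB(A)

Apply inverse-square spreading to bring every level to the receiver, then sum 10^(L/10).
grinder: 92 − 20·log₁₀(33.3/4.4) = 92 − 17.58 = 74.42 dB(A).
packaged HVAC unit: 77 − 20·log₁₀(11.9/3.6) = 77 − 10.38 = 66.62 dB(A).
vacuum pump: 82 − 20·log₁₀(59.8/4.9) = 82 − 21.73 = 60.27 dB(A).
Σ 10^(L/10) = 3.332e+07 → L_total = 10·log₁₀(3.332e+07) = 75.23 dB(A).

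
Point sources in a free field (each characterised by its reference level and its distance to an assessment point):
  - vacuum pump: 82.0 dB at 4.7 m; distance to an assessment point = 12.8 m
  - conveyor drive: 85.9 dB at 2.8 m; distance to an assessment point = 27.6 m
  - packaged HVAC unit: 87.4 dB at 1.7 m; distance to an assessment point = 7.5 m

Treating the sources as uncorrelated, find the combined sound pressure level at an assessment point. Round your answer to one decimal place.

77.3 dB

First find each source's level at the receiver (point-source: −20·log₁₀(r/r_ref)), then combine on an intensity basis.
vacuum pump: 82.0 − 20·log₁₀(12.8/4.7) = 82.0 − 8.70 = 73.30 dB.
conveyor drive: 85.9 − 20·log₁₀(27.6/2.8) = 85.9 − 19.88 = 66.02 dB.
packaged HVAC unit: 87.4 − 20·log₁₀(7.5/1.7) = 87.4 − 12.89 = 74.51 dB.
Σ 10^(L/10) = 5.361e+07 → L_total = 10·log₁₀(5.361e+07) = 77.29 dB.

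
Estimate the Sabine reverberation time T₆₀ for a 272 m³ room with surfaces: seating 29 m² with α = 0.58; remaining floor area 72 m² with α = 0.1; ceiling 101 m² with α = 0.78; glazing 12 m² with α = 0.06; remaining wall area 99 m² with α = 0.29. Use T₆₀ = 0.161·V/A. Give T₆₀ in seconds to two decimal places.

A = Σ Sᵢαᵢ = 29·0.58 + 72·0.1 + 101·0.78 + 12·0.06 + 99·0.29 = 132.23 m².
T₆₀ = 0.161 × 272 / 132.23 = 0.331 s.

0.33 s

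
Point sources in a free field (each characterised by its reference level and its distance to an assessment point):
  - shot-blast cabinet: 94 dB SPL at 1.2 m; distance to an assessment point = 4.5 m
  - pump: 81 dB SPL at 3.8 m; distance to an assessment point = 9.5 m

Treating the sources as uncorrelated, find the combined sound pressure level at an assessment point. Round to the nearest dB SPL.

First find each source's level at the receiver (point-source: −20·log₁₀(r/r_ref)), then combine on an intensity basis.
shot-blast cabinet: 94 − 20·log₁₀(4.5/1.2) = 94 − 11.48 = 82.52 dB SPL.
pump: 81 − 20·log₁₀(9.5/3.8) = 81 − 7.96 = 73.04 dB SPL.
Σ 10^(L/10) = 1.988e+08 → L_total = 10·log₁₀(1.988e+08) = 82.98 dB SPL.

83 dB SPL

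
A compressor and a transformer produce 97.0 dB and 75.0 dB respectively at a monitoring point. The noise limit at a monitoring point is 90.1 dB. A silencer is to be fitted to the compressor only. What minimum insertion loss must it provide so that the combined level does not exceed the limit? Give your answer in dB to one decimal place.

Fixed contribution from the other source: Σ 10^(L/10) = 10^(75.0/10) = 3.162e+07 (75.00 dB).
To meet 90.1 dB overall, the treated compressor may contribute at most 10^(90.1/10) − 3.162e+07 = 9.917e+08, i.e. 89.96 dB.
Required insertion loss = 97.0 − 89.96 = 7.04 dB.

7.0 dB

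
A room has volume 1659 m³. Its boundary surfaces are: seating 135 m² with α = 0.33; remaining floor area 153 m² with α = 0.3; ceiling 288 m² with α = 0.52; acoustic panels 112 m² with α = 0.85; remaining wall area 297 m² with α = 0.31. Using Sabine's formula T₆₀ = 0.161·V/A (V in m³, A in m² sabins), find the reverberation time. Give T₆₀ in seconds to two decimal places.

Summing Sᵢαᵢ: 135·0.33 + 153·0.3 + 288·0.52 + 112·0.85 + 297·0.31 = 427.48 m².
T₆₀ = 0.161·V/A = 0.161·1659/427.48 = 0.625 s.

0.62 s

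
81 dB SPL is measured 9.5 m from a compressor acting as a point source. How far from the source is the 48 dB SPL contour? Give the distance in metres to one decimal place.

424.3 m

The 33.0 dB drop corresponds to a distance ratio of 10^(33.0/20) for a point source.
r₂ = 9.5·10^((81−48)/20) = 9.5·10^(33.0/20) = 424.35 m.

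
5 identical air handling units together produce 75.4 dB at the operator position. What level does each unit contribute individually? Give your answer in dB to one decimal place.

68.4 dB

For N identical incoherent sources L_total = L₁ + 10·log₁₀ N, so L₁ = 75.4 − 10·log₁₀(5) = 75.4 − 6.990.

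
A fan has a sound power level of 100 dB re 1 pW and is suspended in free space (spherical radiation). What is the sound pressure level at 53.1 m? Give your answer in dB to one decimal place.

The power spreads over a sphere of area 4π·r², so L_p = L_w − 10·log₁₀(4π·r²).
4π·r² = 3.543e+04 m², 10·log₁₀ of that is 45.494 dB.
L_p = 100 − 45.494 = 54.51 dB.

54.5 dB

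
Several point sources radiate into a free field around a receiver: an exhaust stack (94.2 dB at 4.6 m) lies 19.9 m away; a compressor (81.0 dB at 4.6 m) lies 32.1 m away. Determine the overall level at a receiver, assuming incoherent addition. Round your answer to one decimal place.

First find each source's level at the receiver (point-source: −20·log₁₀(r/r_ref)), then combine on an intensity basis.
exhaust stack: 94.2 − 20·log₁₀(19.9/4.6) = 94.2 − 12.72 = 81.48 dB.
compressor: 81.0 − 20·log₁₀(32.1/4.6) = 81.0 − 16.87 = 64.13 dB.
Σ 10^(L/10) = 1.431e+08 → L_total = 10·log₁₀(1.431e+08) = 81.56 dB.

81.6 dB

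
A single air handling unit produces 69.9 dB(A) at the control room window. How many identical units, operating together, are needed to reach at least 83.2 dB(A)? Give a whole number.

22

The shortfall is 83.2 − 69.9 = 13.3 dB, and N units add 10·log₁₀ N, so need 10·log₁₀ N ≥ 13.3.
N ≥ 10^(13.3/10) = 21.380, so N = 22.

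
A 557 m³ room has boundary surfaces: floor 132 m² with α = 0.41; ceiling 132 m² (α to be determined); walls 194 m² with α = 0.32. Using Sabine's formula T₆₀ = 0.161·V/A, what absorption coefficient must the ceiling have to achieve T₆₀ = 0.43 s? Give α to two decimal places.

0.70

A = 0.161·V/T₆₀ = 0.161·557/0.43 = 208.55 m² sabins.
Absorption from the other surfaces = 132·0.41 + 194·0.32 = 116.20 m², so the ceiling must supply 92.35 m² over 132 m².
α = 92.35/132 = 0.700.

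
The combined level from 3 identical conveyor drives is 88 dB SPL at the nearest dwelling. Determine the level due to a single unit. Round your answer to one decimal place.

83.2 dB SPL

For N identical incoherent sources L_total = L₁ + 10·log₁₀ N, so L₁ = 88 − 10·log₁₀(3) = 88 − 4.771.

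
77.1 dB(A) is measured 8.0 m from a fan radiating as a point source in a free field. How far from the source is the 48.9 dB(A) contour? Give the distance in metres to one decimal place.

205.6 m

Point-source spreading drops the level by 20·log₁₀(r₂/r₁); inverting, r₂/r₁ = 10^(ΔL/20).
r₂ = 8.0·10^((77.1−48.9)/20) = 8.0·10^(28.2/20) = 205.63 m.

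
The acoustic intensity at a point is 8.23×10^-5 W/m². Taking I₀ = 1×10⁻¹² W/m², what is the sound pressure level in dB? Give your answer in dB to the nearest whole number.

Dividing by I₀ shifts the exponent by 12: I/I₀ = 8.23×10^7.
L = 10·(0.9154 + 7) = 79.15 dB.

79 dB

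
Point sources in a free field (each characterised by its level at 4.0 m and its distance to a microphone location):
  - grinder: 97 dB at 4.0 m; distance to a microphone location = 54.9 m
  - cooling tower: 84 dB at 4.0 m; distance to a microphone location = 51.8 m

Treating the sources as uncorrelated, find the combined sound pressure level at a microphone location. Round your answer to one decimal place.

First find each source's level at the receiver (point-source: −20·log₁₀(r/r_ref)), then combine on an intensity basis.
grinder: 97 − 20·log₁₀(54.9/4.0) = 97 − 22.75 = 74.25 dB.
cooling tower: 84 − 20·log₁₀(51.8/4.0) = 84 − 22.25 = 61.75 dB.
Σ 10^(L/10) = 2.810e+07 → L_total = 10·log₁₀(2.810e+07) = 74.49 dB.

74.5 dB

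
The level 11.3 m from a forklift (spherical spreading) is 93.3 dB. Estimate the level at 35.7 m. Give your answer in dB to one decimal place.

83.3 dB

Spherical spreading from a point source gives a 20·log₁₀(r₂/r₁) drop.
L₂ = 93.3 − 20·log₁₀(35.7/11.3) = 93.3 − 9.992 = 83.31 dB.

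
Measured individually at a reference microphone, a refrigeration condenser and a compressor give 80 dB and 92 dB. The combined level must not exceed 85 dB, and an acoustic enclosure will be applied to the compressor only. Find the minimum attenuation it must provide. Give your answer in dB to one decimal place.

8.7 dB

Everything except the compressor sums to 10^(80/10) = 1.000e+08 in linear terms, 80.00 dB.
To meet 85 dB overall, the treated compressor may contribute at most 10^(85/10) − 1.000e+08 = 2.162e+08, i.e. 83.35 dB.
So the compressor must be reduced from 92 to 83.35 dB: IL = 8.65 dB.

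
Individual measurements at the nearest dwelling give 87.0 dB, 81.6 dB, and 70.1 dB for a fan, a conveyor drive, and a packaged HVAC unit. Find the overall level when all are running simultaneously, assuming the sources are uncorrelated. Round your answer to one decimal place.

Incoherent sources combine by intensity addition: L_total = 10·log₁₀(Σ 10^(L_i/10)).
Σ 10^(L/10) = 10^(87.0/10) + 10^(81.6/10) + 10^(70.1/10) = 6.560e+08.
L_total = 10·log₁₀(6.560e+08) = 88.17 dB.

88.2 dB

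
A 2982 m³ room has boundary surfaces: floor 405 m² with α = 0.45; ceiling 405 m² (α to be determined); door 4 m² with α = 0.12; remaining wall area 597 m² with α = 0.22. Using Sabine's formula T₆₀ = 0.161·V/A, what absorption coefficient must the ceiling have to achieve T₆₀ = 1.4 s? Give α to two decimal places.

0.07

Required total absorption A = 0.161·2982/1.4 = 342.93 m².
Absorption from the other surfaces = 405·0.45 + 4·0.12 + 597·0.22 = 314.07 m², so the ceiling must supply 28.86 m² over 405 m².
α = 28.86/405 = 0.071.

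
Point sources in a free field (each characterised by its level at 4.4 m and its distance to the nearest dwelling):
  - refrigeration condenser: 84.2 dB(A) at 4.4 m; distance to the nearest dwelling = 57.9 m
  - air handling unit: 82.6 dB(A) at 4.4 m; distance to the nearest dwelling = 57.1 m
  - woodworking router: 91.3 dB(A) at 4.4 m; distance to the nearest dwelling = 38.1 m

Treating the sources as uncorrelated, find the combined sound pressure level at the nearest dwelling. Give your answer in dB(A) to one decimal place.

73.1 dB(A)

Apply inverse-square spreading to bring every level to the receiver, then sum 10^(L/10).
refrigeration condenser: 84.2 − 20·log₁₀(57.9/4.4) = 84.2 − 22.38 = 61.82 dB(A).
air handling unit: 82.6 − 20·log₁₀(57.1/4.4) = 82.6 − 22.26 = 60.34 dB(A).
woodworking router: 91.3 − 20·log₁₀(38.1/4.4) = 91.3 − 18.75 = 72.55 dB(A).
Σ 10^(L/10) = 2.059e+07 → L_total = 10·log₁₀(2.059e+07) = 73.14 dB(A).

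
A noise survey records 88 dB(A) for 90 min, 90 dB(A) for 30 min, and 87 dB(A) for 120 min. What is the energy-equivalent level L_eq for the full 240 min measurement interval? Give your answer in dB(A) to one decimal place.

Weight each interval's intensity by its duration and average over T = 240 min:
Σ tᵢ·10^(Lᵢ/10) = 90·10^(88/10) + 30·10^(90/10) + 120·10^(87/10) = 1.469e+11.
L_eq = 10·log₁₀(1.469e+11/240) = 87.87 dB(A).

87.9 dB(A)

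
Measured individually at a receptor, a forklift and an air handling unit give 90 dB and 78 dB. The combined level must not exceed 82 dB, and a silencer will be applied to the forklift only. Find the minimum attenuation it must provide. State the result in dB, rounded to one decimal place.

Fixed contribution from the other source: Σ 10^(L/10) = 10^(78/10) = 6.310e+07 (78.00 dB).
To meet 82 dB overall, the treated forklift may contribute at most 10^(82/10) − 6.310e+07 = 9.539e+07, i.e. 79.80 dB.
Required insertion loss = 90 − 79.80 = 10.20 dB.

10.2 dB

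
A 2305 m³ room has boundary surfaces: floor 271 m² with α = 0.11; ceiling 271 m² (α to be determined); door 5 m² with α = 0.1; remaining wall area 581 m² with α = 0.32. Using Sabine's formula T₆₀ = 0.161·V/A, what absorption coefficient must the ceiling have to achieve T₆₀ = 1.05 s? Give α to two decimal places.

0.51

From T₆₀ = 0.161·V/A, the target T₆₀ = 1.05 s needs A = 0.161·2305/1.05 = 353.43 m².
Absorption from the other surfaces = 271·0.11 + 5·0.1 + 581·0.32 = 216.23 m², so the ceiling must supply 137.20 m² over 271 m².
α = 137.20/271 = 0.506.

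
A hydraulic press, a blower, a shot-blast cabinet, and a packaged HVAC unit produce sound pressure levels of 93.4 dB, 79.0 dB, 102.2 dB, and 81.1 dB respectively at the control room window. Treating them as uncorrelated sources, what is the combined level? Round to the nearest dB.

For uncorrelated sources the intensities add, so convert each level to linear form, sum, and take 10·log₁₀ of the total.
Σ 10^(L/10) = 10^(93.4/10) + 10^(79.0/10) + 10^(102.2/10) + 10^(81.1/10) = 1.899e+10.
L_total = 10·log₁₀(1.899e+10) = 102.79 dB.

103 dB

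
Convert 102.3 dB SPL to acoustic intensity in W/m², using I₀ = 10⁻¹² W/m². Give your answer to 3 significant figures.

0.0170 W/m²

I/I₀ = 10^(102.3/10) = 1.698e+10, so I = 1.698e+10 × 10⁻¹² W/m².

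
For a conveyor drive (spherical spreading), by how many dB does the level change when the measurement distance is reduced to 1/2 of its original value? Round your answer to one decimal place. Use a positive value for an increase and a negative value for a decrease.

With spherical spreading the level changes by −20·log₁₀(r₂/r₁).
ΔL = −20·log₁₀(0.5) = +6.02 dB.

+6.0 dB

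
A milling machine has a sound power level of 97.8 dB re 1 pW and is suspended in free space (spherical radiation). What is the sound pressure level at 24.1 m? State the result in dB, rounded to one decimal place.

The power spreads over a sphere of area 4π·r², so L_p = L_w − 10·log₁₀(4π·r²).
4π·r² = 7299 m², 10·log₁₀ of that is 38.632 dB.
L_p = 97.8 − 38.632 = 59.17 dB.

59.2 dB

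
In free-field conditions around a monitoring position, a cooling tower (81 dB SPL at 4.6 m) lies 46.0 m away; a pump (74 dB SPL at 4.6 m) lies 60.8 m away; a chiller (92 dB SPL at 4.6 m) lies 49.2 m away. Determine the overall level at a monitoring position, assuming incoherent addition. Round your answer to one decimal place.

71.8 dB SPL

Propagate each source to the receiver with L = L_ref − 20·log₁₀(r/r_ref), then add intensities.
cooling tower: 81 − 20·log₁₀(46.0/4.6) = 81 − 20.00 = 61.00 dB SPL.
pump: 74 − 20·log₁₀(60.8/4.6) = 74 − 22.42 = 51.58 dB SPL.
chiller: 92 − 20·log₁₀(49.2/4.6) = 92 − 20.58 = 71.42 dB SPL.
Σ 10^(L/10) = 1.526e+07 → L_total = 10·log₁₀(1.526e+07) = 71.83 dB SPL.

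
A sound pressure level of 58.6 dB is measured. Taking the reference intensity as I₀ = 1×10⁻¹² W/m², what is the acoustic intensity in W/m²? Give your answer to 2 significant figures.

7.2e-07 W/m²

I/I₀ = 10^(58.6/10) = 7.244e+05, so I = 7.244e+05 × 10⁻¹² W/m².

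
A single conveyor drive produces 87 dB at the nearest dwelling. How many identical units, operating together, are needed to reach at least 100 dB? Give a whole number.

The shortfall is 100 − 87 = 13.0 dB, and N units add 10·log₁₀ N, so need 10·log₁₀ N ≥ 13.0.
N ≥ 10^(13.0/10) = 19.953, so N = 20.

20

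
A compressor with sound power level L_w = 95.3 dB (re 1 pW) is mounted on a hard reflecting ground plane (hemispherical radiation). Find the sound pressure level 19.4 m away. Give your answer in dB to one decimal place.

61.6 dB

The power spreads over a hemisphere of area 2π·r², so L_p = L_w − 10·log₁₀(2π·r²).
2π·r² = 2365 m², 10·log₁₀ of that is 33.738 dB.
L_p = 95.3 − 33.738 = 61.56 dB.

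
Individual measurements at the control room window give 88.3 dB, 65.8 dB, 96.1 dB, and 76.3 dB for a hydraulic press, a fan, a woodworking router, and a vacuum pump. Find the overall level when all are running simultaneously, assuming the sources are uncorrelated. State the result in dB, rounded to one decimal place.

96.8 dB

For uncorrelated sources the intensities add, so convert each level to linear form, sum, and take 10·log₁₀ of the total.
Σ 10^(L/10) = 10^(88.3/10) + 10^(65.8/10) + 10^(96.1/10) + 10^(76.3/10) = 4.796e+09.
L_total = 10·log₁₀(4.796e+09) = 96.81 dB.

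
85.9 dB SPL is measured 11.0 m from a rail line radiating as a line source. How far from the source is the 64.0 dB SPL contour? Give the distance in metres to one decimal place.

1703.7 m

The 21.9 dB drop corresponds to a distance ratio of 10^(21.9/10) for a line source.
r₂ = 11.0·10^((85.9−64.0)/10) = 11.0·10^(21.9/10) = 1703.70 m.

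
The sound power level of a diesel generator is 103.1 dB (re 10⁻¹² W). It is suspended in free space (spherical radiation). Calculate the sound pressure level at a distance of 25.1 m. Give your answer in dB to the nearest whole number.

L_p = L_w − 10·log₁₀(4π·r²) with r = 25.1 m.
4π·r² = 7917 m², 10·log₁₀ of that is 38.986 dB.
L_p = 103.1 − 38.986 = 64.11 dB.

64 dB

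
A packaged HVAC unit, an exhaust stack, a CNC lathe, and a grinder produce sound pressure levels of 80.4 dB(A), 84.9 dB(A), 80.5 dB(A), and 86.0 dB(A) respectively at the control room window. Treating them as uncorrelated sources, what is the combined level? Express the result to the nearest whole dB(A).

For uncorrelated sources the intensities add, so convert each level to linear form, sum, and take 10·log₁₀ of the total.
Σ 10^(L/10) = 10^(80.4/10) + 10^(84.9/10) + 10^(80.5/10) + 10^(86.0/10) = 9.290e+08.
L_total = 10·log₁₀(9.290e+08) = 89.68 dB(A).

90 dB(A)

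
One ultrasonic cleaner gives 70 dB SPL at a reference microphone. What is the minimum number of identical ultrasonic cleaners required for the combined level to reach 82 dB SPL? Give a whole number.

16

The shortfall is 82 − 70 = 12.0 dB, and N units add 10·log₁₀ N, so need 10·log₁₀ N ≥ 12.0.
N ≥ 10^(12.0/10) = 15.849, so N = 16.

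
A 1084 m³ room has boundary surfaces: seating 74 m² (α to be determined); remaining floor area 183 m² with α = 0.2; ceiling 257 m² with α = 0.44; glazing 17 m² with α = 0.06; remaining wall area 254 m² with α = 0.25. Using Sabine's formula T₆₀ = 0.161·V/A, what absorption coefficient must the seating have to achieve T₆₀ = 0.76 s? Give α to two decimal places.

0.21

A = 0.161·V/T₆₀ = 0.161·1084/0.76 = 229.64 m² sabins.
Absorption from the other surfaces = 183·0.2 + 257·0.44 + 17·0.06 + 254·0.25 = 214.20 m², so the seating must supply 15.44 m² over 74 m².
α = 15.44/74 = 0.209.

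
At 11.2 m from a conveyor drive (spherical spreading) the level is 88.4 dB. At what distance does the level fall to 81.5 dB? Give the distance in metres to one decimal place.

24.8 m

The 6.9 dB drop corresponds to a distance ratio of 10^(6.9/20) for a point source.
r₂ = 11.2·10^((88.4−81.5)/20) = 11.2·10^(6.9/20) = 24.79 m.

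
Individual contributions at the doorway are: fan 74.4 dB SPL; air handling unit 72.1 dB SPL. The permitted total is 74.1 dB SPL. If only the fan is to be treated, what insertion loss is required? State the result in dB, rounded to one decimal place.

The untreated sources together contribute 10^(72.1/10) = 1.622e+07, i.e. 72.10 dB SPL.
To meet 74.1 dB SPL overall, the treated fan may contribute at most 10^(74.1/10) − 1.622e+07 = 9.486e+06, i.e. 69.77 dB SPL.
Required insertion loss = 74.4 − 69.77 = 4.63 dB.

4.6 dB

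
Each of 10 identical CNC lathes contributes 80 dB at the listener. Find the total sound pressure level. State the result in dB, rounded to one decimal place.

90.0 dB

With 10 equal, uncorrelated contributions the intensity is 10× that of one unit, giving a rise of 10·log₁₀ 10.
L_total = 80 + 10·log₁₀(10) = 80 + 10.000 = 90.00 dB.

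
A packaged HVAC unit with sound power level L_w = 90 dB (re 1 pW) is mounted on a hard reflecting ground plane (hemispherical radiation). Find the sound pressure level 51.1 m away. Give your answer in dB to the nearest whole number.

48 dB

Free-field hemispherical radiation: L_p = L_w − 10·log₁₀(2π·r²), r = 51.1 m.
2π·r² = 1.641e+04 m², 10·log₁₀ of that is 42.150 dB.
L_p = 90 − 42.150 = 47.85 dB.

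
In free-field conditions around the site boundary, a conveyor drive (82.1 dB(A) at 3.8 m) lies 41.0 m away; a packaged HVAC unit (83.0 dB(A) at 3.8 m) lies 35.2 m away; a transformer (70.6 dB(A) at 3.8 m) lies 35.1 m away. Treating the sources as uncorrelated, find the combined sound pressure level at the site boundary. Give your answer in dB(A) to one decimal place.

Propagate each source to the receiver with L = L_ref − 20·log₁₀(r/r_ref), then add intensities.
conveyor drive: 82.1 − 20·log₁₀(41.0/3.8) = 82.1 − 20.66 = 61.44 dB(A).
packaged HVAC unit: 83.0 − 20·log₁₀(35.2/3.8) = 83.0 − 19.34 = 63.66 dB(A).
transformer: 70.6 − 20·log₁₀(35.1/3.8) = 70.6 − 19.31 = 51.29 dB(A).
Σ 10^(L/10) = 3.853e+06 → L_total = 10·log₁₀(3.853e+06) = 65.86 dB(A).

65.9 dB(A)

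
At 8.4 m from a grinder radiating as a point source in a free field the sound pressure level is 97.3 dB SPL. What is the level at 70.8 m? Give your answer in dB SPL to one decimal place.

Spherical spreading from a point source gives a 20·log₁₀(r₂/r₁) drop.
L₂ = 97.3 − 20·log₁₀(70.8/8.4) = 97.3 − 18.515 = 78.78 dB SPL.

78.8 dB SPL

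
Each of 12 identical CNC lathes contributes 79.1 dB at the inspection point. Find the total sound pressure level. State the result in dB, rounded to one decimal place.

L_total = L₁ + 10·log₁₀ N for N identical incoherent sources.
L_total = 79.1 + 10·log₁₀(12) = 79.1 + 10.792 = 89.89 dB.

89.9 dB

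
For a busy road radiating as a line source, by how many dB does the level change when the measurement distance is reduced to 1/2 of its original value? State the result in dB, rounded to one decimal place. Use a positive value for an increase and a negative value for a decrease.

With cylindrical spreading the level changes by −10·log₁₀(r₂/r₁).
ΔL = −10·log₁₀(0.5) = +3.01 dB.

+3.0 dB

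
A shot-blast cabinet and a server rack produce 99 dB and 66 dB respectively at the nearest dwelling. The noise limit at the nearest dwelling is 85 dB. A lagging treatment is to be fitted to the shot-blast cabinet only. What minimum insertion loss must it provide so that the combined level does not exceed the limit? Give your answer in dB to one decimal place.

Fixed contribution from the other source: Σ 10^(L/10) = 10^(66/10) = 3.981e+06 (66.00 dB).
The limit corresponds to 10^(85/10) = 3.162e+08; subtracting the fixed part leaves 3.122e+08 for the shot-blast cabinet, i.e. 84.94 dB.
So the shot-blast cabinet must be reduced from 99 to 84.94 dB: IL = 14.06 dB.

14.1 dB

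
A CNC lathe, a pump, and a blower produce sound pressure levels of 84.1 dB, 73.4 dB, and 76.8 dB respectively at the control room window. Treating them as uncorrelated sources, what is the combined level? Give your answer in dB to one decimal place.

For uncorrelated sources the intensities add, so convert each level to linear form, sum, and take 10·log₁₀ of the total.
Σ 10^(L/10) = 10^(84.1/10) + 10^(73.4/10) + 10^(76.8/10) = 3.268e+08.
L_total = 10·log₁₀(3.268e+08) = 85.14 dB.

85.1 dB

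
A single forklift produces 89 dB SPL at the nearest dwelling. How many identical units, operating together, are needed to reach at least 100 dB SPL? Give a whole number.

Need L₁ + 10·log₁₀ N ≥ 100, i.e. log₁₀ N ≥ 1.10.
N ≥ 10^(11.0/10) = 12.589, so N = 13.

13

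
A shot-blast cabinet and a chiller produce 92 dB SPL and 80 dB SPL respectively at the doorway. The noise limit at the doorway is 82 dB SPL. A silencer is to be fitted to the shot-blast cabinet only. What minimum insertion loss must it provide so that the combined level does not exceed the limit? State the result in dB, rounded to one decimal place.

14.3 dB

Everything except the shot-blast cabinet sums to 10^(80/10) = 1.000e+08 in linear terms, 80.00 dB SPL.
To meet 82 dB SPL overall, the treated shot-blast cabinet may contribute at most 10^(82/10) − 1.000e+08 = 5.849e+07, i.e. 77.67 dB SPL.
Required insertion loss = 92 − 77.67 = 14.33 dB.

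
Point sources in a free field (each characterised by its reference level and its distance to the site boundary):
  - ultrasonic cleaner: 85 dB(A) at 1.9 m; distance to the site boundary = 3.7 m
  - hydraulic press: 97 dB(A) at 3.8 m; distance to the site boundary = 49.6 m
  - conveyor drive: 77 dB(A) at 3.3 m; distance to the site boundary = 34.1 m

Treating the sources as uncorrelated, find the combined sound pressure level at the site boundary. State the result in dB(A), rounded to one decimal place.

First find each source's level at the receiver (point-source: −20·log₁₀(r/r_ref)), then combine on an intensity basis.
ultrasonic cleaner: 85 − 20·log₁₀(3.7/1.9) = 85 − 5.79 = 79.21 dB(A).
hydraulic press: 97 − 20·log₁₀(49.6/3.8) = 97 − 22.31 = 74.69 dB(A).
conveyor drive: 77 − 20·log₁₀(34.1/3.3) = 77 − 20.28 = 56.72 dB(A).
Σ 10^(L/10) = 1.133e+08 → L_total = 10·log₁₀(1.133e+08) = 80.54 dB(A).

80.5 dB(A)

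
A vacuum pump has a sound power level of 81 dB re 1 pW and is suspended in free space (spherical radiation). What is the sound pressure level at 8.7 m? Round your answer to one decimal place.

51.2 dB

L_p = L_w − 10·log₁₀(4π·r²) with r = 8.7 m.
4π·r² = 951.1 m², 10·log₁₀ of that is 29.782 dB.
L_p = 81 − 29.782 = 51.22 dB.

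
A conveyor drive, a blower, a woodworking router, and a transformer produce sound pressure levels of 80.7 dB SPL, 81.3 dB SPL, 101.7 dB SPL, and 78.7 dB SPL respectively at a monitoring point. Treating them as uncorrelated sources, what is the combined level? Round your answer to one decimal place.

101.8 dB SPL

Incoherent sources combine by intensity addition: L_total = 10·log₁₀(Σ 10^(L_i/10)).
Σ 10^(L/10) = 10^(80.7/10) + 10^(81.3/10) + 10^(101.7/10) + 10^(78.7/10) = 1.512e+10.
L_total = 10·log₁₀(1.512e+10) = 101.79 dB SPL.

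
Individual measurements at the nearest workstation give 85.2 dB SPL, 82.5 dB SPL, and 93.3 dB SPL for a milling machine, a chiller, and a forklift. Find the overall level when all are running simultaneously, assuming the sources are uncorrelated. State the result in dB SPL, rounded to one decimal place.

Incoherent sources combine by intensity addition: L_total = 10·log₁₀(Σ 10^(L_i/10)).
Σ 10^(L/10) = 10^(85.2/10) + 10^(82.5/10) + 10^(93.3/10) = 2.647e+09.
L_total = 10·log₁₀(2.647e+09) = 94.23 dB SPL.

94.2 dB SPL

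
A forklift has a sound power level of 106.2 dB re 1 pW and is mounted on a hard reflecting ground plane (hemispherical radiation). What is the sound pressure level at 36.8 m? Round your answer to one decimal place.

66.9 dB

The power spreads over a hemisphere of area 2π·r², so L_p = L_w − 10·log₁₀(2π·r²).
2π·r² = 8509 m², 10·log₁₀ of that is 39.299 dB.
L_p = 106.2 − 39.299 = 66.90 dB.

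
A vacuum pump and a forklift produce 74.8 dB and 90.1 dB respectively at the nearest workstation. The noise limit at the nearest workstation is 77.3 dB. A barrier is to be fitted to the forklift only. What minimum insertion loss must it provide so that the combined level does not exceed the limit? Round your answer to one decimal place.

16.4 dB

Fixed contribution from the other source: Σ 10^(L/10) = 10^(74.8/10) = 3.020e+07 (74.80 dB).
To meet 77.3 dB overall, the treated forklift may contribute at most 10^(77.3/10) − 3.020e+07 = 2.350e+07, i.e. 73.71 dB.
Required insertion loss = 90.1 − 73.71 = 16.39 dB.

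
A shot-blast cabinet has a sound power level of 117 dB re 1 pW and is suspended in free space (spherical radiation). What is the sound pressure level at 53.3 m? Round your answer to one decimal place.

71.5 dB

Free-field spherical radiation: L_p = L_w − 10·log₁₀(4π·r²), r = 53.3 m.
4π·r² = 3.57e+04 m², 10·log₁₀ of that is 45.527 dB.
L_p = 117 − 45.527 = 71.47 dB.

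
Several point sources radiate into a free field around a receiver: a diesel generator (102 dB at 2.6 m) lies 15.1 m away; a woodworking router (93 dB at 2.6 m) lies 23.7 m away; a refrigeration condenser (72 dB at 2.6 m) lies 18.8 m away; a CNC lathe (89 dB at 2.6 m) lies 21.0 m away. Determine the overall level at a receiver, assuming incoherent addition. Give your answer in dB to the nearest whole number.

87 dB

First find each source's level at the receiver (point-source: −20·log₁₀(r/r_ref)), then combine on an intensity basis.
diesel generator: 102 − 20·log₁₀(15.1/2.6) = 102 − 15.28 = 86.72 dB.
woodworking router: 93 − 20·log₁₀(23.7/2.6) = 93 − 19.20 = 73.80 dB.
refrigeration condenser: 72 − 20·log₁₀(18.8/2.6) = 72 − 17.18 = 54.82 dB.
CNC lathe: 89 − 20·log₁₀(21.0/2.6) = 89 − 18.14 = 70.86 dB.
Σ 10^(L/10) = 5.064e+08 → L_total = 10·log₁₀(5.064e+08) = 87.04 dB.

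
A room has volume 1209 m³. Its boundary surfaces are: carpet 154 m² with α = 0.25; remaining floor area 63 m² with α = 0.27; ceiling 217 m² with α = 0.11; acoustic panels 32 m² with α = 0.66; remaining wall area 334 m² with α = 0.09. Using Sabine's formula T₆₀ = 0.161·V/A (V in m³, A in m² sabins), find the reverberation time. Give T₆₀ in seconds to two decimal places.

1.49 s

Summing Sᵢαᵢ: 154·0.25 + 63·0.27 + 217·0.11 + 32·0.66 + 334·0.09 = 130.56 m².
T₆₀ = 0.161·V/A = 0.161·1209/130.56 = 1.491 s.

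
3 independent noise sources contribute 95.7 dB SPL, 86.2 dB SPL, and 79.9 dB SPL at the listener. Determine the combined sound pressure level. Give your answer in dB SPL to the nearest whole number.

96 dB SPL

Incoherent sources combine by intensity addition: L_total = 10·log₁₀(Σ 10^(L_i/10)).
Σ 10^(L/10) = 10^(95.7/10) + 10^(86.2/10) + 10^(79.9/10) = 4.230e+09.
L_total = 10·log₁₀(4.230e+09) = 96.26 dB SPL.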